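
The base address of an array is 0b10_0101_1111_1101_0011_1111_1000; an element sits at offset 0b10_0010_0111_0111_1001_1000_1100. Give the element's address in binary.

0b100100001110100110110000100

Add column by column in base 2, right to left:
  0+0 = 0
  0+0 = 0
  0+1 = 1
  1+1 = 0 carry 1
  1+0+1 = 0 carry 1
  1+0+1 = 0 carry 1
  1+0+1 = 0 carry 1
  1+1+1 = 1 carry 1
  1+1+1 = 1 carry 1
  1+0+1 = 0 carry 1
  0+0+1 = 1
  0+1 = 1
  1+1 = 0 carry 1
  0+1+1 = 0 carry 1
  1+1+1 = 1 carry 1
  1+0+1 = 0 carry 1
  1+1+1 = 1 carry 1
  1+1+1 = 1 carry 1
  1+1+1 = 1 carry 1
  1+0+1 = 0 carry 1
  1+0+1 = 0 carry 1
  0+1+1 = 0 carry 1
  1+0+1 = 0 carry 1
  0+0+1 = 1
  0+0 = 0
  1+1 = 0 carry 1
  final carry 1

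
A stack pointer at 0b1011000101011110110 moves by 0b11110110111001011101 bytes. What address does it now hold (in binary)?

Add column by column in base 2, right to left:
  0+1 = 1
  1+0 = 1
  1+1 = 0 carry 1
  0+1+1 = 0 carry 1
  1+1+1 = 1 carry 1
  1+0+1 = 0 carry 1
  1+1+1 = 1 carry 1
  1+0+1 = 0 carry 1
  0+0+1 = 1
  1+1 = 0 carry 1
  0+1+1 = 0 carry 1
  1+1+1 = 1 carry 1
  0+0+1 = 1
  0+1 = 1
  0+1 = 1
  1+0 = 1
  1+1 = 0 carry 1
  0+1+1 = 0 carry 1
  1+1+1 = 1 carry 1
  0+1+1 = 0 carry 1
  final carry 1

0b101001111100101010011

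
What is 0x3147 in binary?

Expand each hex digit to 4 bits: 3=0011 1=0001 4=0100 7=0111.

0b11000101000111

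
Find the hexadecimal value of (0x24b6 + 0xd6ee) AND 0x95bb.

Add column by column in base 16, right to left:
  6+e = 4 carry 1
  b+e+1 = a carry 1
  4+6+1 = b
  2+d = f
Sum = 0xfba4; now AND with 0x95bb:
  f&9=9, b&5=1, a&b=a, 4&b=0

0x91a0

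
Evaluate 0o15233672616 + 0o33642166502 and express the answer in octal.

Add column by column in base 8, right to left:
  6+2 = 0 carry 1
  1+0+1 = 2
  6+5 = 3 carry 1
  2+6+1 = 1 carry 1
  7+6+1 = 6 carry 1
  6+1+1 = 0 carry 1
  3+2+1 = 6
  3+4 = 7
  2+6 = 0 carry 1
  5+3+1 = 1 carry 1
  1+3+1 = 5

0o51076061320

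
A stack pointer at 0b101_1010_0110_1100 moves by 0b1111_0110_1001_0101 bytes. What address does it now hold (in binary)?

0b10101000100000001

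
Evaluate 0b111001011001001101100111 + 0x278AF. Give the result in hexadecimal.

0xE80C16

0b111001011001001101100111 = 0xE59367 in hexadecimal.
Add column by column in base 16, right to left:
  7+F = 6 carry 1
  6+A+1 = 1 carry 1
  3+8+1 = C
  9+7 = 0 carry 1
  5+2+1 = 8
  E+0 = E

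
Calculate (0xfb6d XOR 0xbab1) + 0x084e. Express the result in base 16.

0x4a2a

First 0xfb6d XOR 0xbab1 = 0x41dc.
Add column by column in base 16, right to left:
  c+e = a carry 1
  d+4+1 = 2 carry 1
  1+8+1 = a
  4+0 = 4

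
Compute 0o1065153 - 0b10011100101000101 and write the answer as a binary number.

0b110011000100100110

0o1065153 = 0b1000110101001101011 in binary.
Subtract column by column in base 2:
  1-1 → 0
  1-0 → 1
  0-1 → 1 (borrow)
  1-0-1 → 0
  0-0 → 0
  1-0 → 1
  1-1 → 0
  0-0 → 0
  0-1 → 1 (borrow)
  1-0-1 → 0
  0-0 → 0
  1-1 → 0
  0-1 → 1 (borrow)
  1-1-1 → 1 (borrow)
  1-0-1 → 0
  0-0 → 0
  0-1 → 1 (borrow)
  0-0-1 → 1 (borrow)
  1-0-1 → 0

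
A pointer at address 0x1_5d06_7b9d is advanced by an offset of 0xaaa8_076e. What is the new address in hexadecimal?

0x207ae830b

Add column by column in base 16, right to left:
  d+e = b carry 1
  9+6+1 = 0 carry 1
  b+7+1 = 3 carry 1
  7+0+1 = 8
  6+8 = e
  0+a = a
  d+a = 7 carry 1
  5+a+1 = 0 carry 1
  1+0+1 = 2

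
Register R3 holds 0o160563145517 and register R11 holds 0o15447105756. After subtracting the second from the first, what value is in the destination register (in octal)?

0o143114037541

Subtract column by column in base 8:
  7-6 → 1
  1-5 → 4 (borrow)
  5-7-1 → 5 (borrow)
  5-5-1 → 7 (borrow)
  4-0-1 → 3
  1-1 → 0
  3-7 → 4 (borrow)
  6-4-1 → 1
  5-4 → 1
  0-5 → 3 (borrow)
  6-1-1 → 4
  1-0 → 1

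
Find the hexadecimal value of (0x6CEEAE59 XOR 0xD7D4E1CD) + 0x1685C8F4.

First 0x6CEEAE59 XOR 0xD7D4E1CD = 0xBB3A4F94.
Add column by column in base 16, right to left:
  4+4 = 8
  9+F = 8 carry 1
  F+8+1 = 8 carry 1
  4+C+1 = 1 carry 1
  A+5+1 = 0 carry 1
  3+8+1 = C
  B+6 = 1 carry 1
  B+1+1 = D

0xD1C01888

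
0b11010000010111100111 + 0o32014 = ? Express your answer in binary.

0b11010011100111110011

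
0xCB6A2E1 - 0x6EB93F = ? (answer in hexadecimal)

Subtract column by column in base 16:
  1-F → 2 (borrow)
  E-3-1 → A
  2-9 → 9 (borrow)
  A-B-1 → E (borrow)
  6-E-1 → 7 (borrow)
  B-6-1 → 4
  C-0 → C

0xC47E9A2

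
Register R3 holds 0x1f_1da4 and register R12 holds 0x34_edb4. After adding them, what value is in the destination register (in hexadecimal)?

0x540b58

Add column by column in base 16, right to left:
  4+4 = 8
  a+b = 5 carry 1
  d+d+1 = b carry 1
  1+e+1 = 0 carry 1
  f+4+1 = 4 carry 1
  1+3+1 = 5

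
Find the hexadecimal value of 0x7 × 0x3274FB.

0x16132DD

Multiply each base-16 digit by 7, carrying:
  B×7 = 77 → write D carry 4
  F×7+4 = 109 → write D carry 6
  4×7+6 = 34 → write 2 carry 2
  7×7+2 = 51 → write 3 carry 3
  2×7+3 = 17 → write 1 carry 1
  3×7+1 = 22 → write 6 carry 1
  remaining carry: 1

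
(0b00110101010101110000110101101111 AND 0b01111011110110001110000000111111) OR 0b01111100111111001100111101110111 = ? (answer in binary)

0b1111101111111001100111101111111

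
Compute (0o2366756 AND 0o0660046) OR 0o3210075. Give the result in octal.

0o3270077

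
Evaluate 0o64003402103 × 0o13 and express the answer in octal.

0o1074046427341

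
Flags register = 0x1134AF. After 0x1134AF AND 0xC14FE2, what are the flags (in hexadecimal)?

AND each hex digit independently (no carries):
  1&C=0, 1&1=1, 3&4=0, 4&F=4, A&E=A, F&2=2

0x0104A2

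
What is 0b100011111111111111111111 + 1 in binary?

The trailing 20 digits are 1 (max in base 2), so adding 1 cascades: they roll to 0 and the next digit up increments.

0b100100000000000000000000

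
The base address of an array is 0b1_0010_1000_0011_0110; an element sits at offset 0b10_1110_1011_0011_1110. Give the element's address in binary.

0b1000001001101110100

Add column by column in base 2, right to left:
  0+0 = 0
  1+1 = 0 carry 1
  1+1+1 = 1 carry 1
  0+1+1 = 0 carry 1
  1+1+1 = 1 carry 1
  1+1+1 = 1 carry 1
  0+0+1 = 1
  0+0 = 0
  0+1 = 1
  0+1 = 1
  0+0 = 0
  1+1 = 0 carry 1
  0+0+1 = 1
  1+1 = 0 carry 1
  0+1+1 = 0 carry 1
  0+1+1 = 0 carry 1
  1+0+1 = 0 carry 1
  0+1+1 = 0 carry 1
  final carry 1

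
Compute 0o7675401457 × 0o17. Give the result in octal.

0o166032427701

Multiply each base-8 digit by 15, carrying:
  7×15 = 105 → write 1 carry 13
  5×15+13 = 88 → write 0 carry 11
  4×15+11 = 71 → write 7 carry 8
  1×15+8 = 23 → write 7 carry 2
  0×15+2 = 2 → write 2
  4×15 = 60 → write 4 carry 7
  5×15+7 = 82 → write 2 carry 10
  7×15+10 = 115 → write 3 carry 14
  6×15+14 = 104 → write 0 carry 13
  7×15+13 = 118 → write 6 carry 14
  remaining carry: 16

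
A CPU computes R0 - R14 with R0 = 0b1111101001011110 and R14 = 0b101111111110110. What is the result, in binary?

0b1001101001101000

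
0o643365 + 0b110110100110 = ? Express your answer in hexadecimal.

0x3549B

0o643365 = 0x346F5 in hexadecimal.
0b110110100110 = 0xDA6 in hexadecimal.
Add column by column in base 16, right to left:
  5+6 = B
  F+A = 9 carry 1
  6+D+1 = 4 carry 1
  4+0+1 = 5
  3+0 = 3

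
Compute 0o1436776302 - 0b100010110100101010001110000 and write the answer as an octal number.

0o1010324122

0b100010110100101010001110000 = 0o426452160 in octal.
Subtract column by column in base 8:
  2-0 → 2
  0-6 → 2 (borrow)
  3-1-1 → 1
  6-2 → 4
  7-5 → 2
  7-4 → 3
  6-6 → 0
  3-2 → 1
  4-4 → 0
  1-0 → 1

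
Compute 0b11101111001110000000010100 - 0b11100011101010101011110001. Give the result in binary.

Subtract column by column in base 2:
  0-1 → 1 (borrow)
  0-0-1 → 1 (borrow)
  1-0-1 → 0
  0-0 → 0
  1-1 → 0
  0-1 → 1 (borrow)
  0-1-1 → 0 (borrow)
  0-1-1 → 0 (borrow)
  0-0-1 → 1 (borrow)
  0-1-1 → 0 (borrow)
  0-0-1 → 1 (borrow)
  0-1-1 → 0 (borrow)
  0-0-1 → 1 (borrow)
  1-1-1 → 1 (borrow)
  1-0-1 → 0
  1-1 → 0
  0-0 → 0
  0-1 → 1 (borrow)
  1-1-1 → 1 (borrow)
  1-1-1 → 1 (borrow)
  1-0-1 → 0
  1-0 → 1
  0-0 → 0
  1-1 → 0
  1-1 → 0
  1-1 → 0

0b1011100011010100100011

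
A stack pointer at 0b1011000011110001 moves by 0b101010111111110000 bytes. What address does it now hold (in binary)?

0b110110000011100001

Add column by column in base 2, right to left:
  1+0 = 1
  0+0 = 0
  0+0 = 0
  0+0 = 0
  1+1 = 0 carry 1
  1+1+1 = 1 carry 1
  1+1+1 = 1 carry 1
  1+1+1 = 1 carry 1
  0+1+1 = 0 carry 1
  0+1+1 = 0 carry 1
  0+1+1 = 0 carry 1
  0+1+1 = 0 carry 1
  1+0+1 = 0 carry 1
  1+1+1 = 1 carry 1
  0+0+1 = 1
  1+1 = 0 carry 1
  0+0+1 = 1
  0+1 = 1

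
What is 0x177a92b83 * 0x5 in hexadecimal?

0x7564dd98f

Multiply each base-16 digit by 5, carrying:
  3×5 = 15 → write f
  8×5 = 40 → write 8 carry 2
  b×5+2 = 57 → write 9 carry 3
  2×5+3 = 13 → write d
  9×5 = 45 → write d carry 2
  a×5+2 = 52 → write 4 carry 3
  7×5+3 = 38 → write 6 carry 2
  7×5+2 = 37 → write 5 carry 2
  1×5+2 = 7 → write 7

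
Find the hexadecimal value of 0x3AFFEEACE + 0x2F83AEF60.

Add column by column in base 16, right to left:
  E+0 = E
  C+6 = 2 carry 1
  A+F+1 = A carry 1
  E+E+1 = D carry 1
  E+A+1 = 9 carry 1
  F+3+1 = 3 carry 1
  F+8+1 = 8 carry 1
  A+F+1 = A carry 1
  3+2+1 = 6

0x6A839DA2E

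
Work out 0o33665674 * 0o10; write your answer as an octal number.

0o336656740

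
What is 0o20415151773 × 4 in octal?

0o102064647754

Multiply each base-8 digit by 4, carrying:
  3×4 = 12 → write 4 carry 1
  7×4+1 = 29 → write 5 carry 3
  7×4+3 = 31 → write 7 carry 3
  1×4+3 = 7 → write 7
  5×4 = 20 → write 4 carry 2
  1×4+2 = 6 → write 6
  5×4 = 20 → write 4 carry 2
  1×4+2 = 6 → write 6
  4×4 = 16 → write 0 carry 2
  0×4+2 = 2 → write 2
  2×4 = 8 → write 0 carry 1
  remaining carry: 1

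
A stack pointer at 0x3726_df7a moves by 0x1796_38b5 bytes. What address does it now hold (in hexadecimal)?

0x4ebd182f

Add column by column in base 16, right to left:
  a+5 = f
  7+b = 2 carry 1
  f+8+1 = 8 carry 1
  d+3+1 = 1 carry 1
  6+6+1 = d
  2+9 = b
  7+7 = e
  3+1 = 4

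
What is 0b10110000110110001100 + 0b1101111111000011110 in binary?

0b100100000101110101010

Add column by column in base 2, right to left:
  0+0 = 0
  0+1 = 1
  1+1 = 0 carry 1
  1+1+1 = 1 carry 1
  0+1+1 = 0 carry 1
  0+0+1 = 1
  0+0 = 0
  1+0 = 1
  1+0 = 1
  0+1 = 1
  1+1 = 0 carry 1
  1+1+1 = 1 carry 1
  0+1+1 = 0 carry 1
  0+1+1 = 0 carry 1
  0+1+1 = 0 carry 1
  0+1+1 = 0 carry 1
  1+0+1 = 0 carry 1
  1+1+1 = 1 carry 1
  0+1+1 = 0 carry 1
  1+0+1 = 0 carry 1
  final carry 1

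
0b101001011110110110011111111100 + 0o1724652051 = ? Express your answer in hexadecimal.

0b101001011110110110011111111100 = 0x297B67FC in hexadecimal.
0o1724652051 = 0xF535429 in hexadecimal.
Add column by column in base 16, right to left:
  C+9 = 5 carry 1
  F+2+1 = 2 carry 1
  7+4+1 = C
  6+5 = B
  B+3 = E
  7+5 = C
  9+F = 8 carry 1
  2+0+1 = 3

0x38CEBC25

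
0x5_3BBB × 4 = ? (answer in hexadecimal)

0x14EEEC

Multiply each base-16 digit by 4, carrying:
  B×4 = 44 → write C carry 2
  B×4+2 = 46 → write E carry 2
  B×4+2 = 46 → write E carry 2
  3×4+2 = 14 → write E
  5×4 = 20 → write 4 carry 1
  remaining carry: 1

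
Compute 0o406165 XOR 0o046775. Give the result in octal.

0o440610

XOR each oct digit independently (no carries):
  4^0=4, 0^4=4, 6^6=0, 1^7=6, 6^7=1, 5^5=0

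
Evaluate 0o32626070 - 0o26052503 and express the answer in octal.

0o4553365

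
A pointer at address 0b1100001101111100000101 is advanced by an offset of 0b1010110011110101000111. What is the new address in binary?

0b10111000001110001001100

Add column by column in base 2, right to left:
  1+1 = 0 carry 1
  0+1+1 = 0 carry 1
  1+1+1 = 1 carry 1
  0+0+1 = 1
  0+0 = 0
  0+0 = 0
  0+1 = 1
  0+0 = 0
  1+1 = 0 carry 1
  1+0+1 = 0 carry 1
  1+1+1 = 1 carry 1
  1+1+1 = 1 carry 1
  1+1+1 = 1 carry 1
  0+1+1 = 0 carry 1
  1+0+1 = 0 carry 1
  1+0+1 = 0 carry 1
  0+1+1 = 0 carry 1
  0+1+1 = 0 carry 1
  0+0+1 = 1
  0+1 = 1
  1+0 = 1
  1+1 = 0 carry 1
  final carry 1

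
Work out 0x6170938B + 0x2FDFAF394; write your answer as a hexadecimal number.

Add column by column in base 16, right to left:
  B+4 = F
  8+9 = 1 carry 1
  3+3+1 = 7
  9+F = 8 carry 1
  0+A+1 = B
  7+F = 6 carry 1
  1+D+1 = F
  6+F = 5 carry 1
  0+2+1 = 3

0x35F6B871F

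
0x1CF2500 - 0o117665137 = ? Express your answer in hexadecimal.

0o117665137 = 0x13F6A5F in hexadecimal.
Subtract column by column in base 16:
  0-F → 1 (borrow)
  0-5-1 → A (borrow)
  5-A-1 → A (borrow)
  2-6-1 → B (borrow)
  F-F-1 → F (borrow)
  C-3-1 → 8
  1-1 → 0

0x8FBAA1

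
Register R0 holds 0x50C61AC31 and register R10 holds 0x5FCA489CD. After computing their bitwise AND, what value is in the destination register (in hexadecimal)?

0x50C208801

AND each hex digit independently (no carries):
  5&5=5, 0&F=0, C&C=C, 6&A=2, 1&4=0, A&8=8, C&9=8, 3&C=0, 1&D=1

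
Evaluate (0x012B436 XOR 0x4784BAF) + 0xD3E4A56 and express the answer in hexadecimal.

0x11A949EF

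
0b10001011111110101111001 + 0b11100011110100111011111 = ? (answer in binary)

0b101101111110011101011000

Add column by column in base 2, right to left:
  1+1 = 0 carry 1
  0+1+1 = 0 carry 1
  0+1+1 = 0 carry 1
  1+1+1 = 1 carry 1
  1+1+1 = 1 carry 1
  1+0+1 = 0 carry 1
  1+1+1 = 1 carry 1
  0+1+1 = 0 carry 1
  1+1+1 = 1 carry 1
  0+0+1 = 1
  1+0 = 1
  1+1 = 0 carry 1
  1+0+1 = 0 carry 1
  1+1+1 = 1 carry 1
  1+1+1 = 1 carry 1
  1+1+1 = 1 carry 1
  1+1+1 = 1 carry 1
  0+0+1 = 1
  1+0 = 1
  0+0 = 0
  0+1 = 1
  0+1 = 1
  1+1 = 0 carry 1
  final carry 1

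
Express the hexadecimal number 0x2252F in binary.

0b100010010100101111

Expand each hex digit to 4 bits: 2=0010 2=0010 5=0101 2=0010 F=1111.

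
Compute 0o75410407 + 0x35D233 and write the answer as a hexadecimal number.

0x12BE33A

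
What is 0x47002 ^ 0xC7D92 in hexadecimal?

0x80D90

XOR each hex digit independently (no carries):
  4^C=8, 7^7=0, 0^D=D, 0^9=9, 2^2=0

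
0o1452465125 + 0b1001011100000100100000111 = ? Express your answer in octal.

0b1001011100000100100000111 = 0o113404407 in octal.
Add column by column in base 8, right to left:
  5+7 = 4 carry 1
  2+0+1 = 3
  1+4 = 5
  5+4 = 1 carry 1
  6+0+1 = 7
  4+4 = 0 carry 1
  2+3+1 = 6
  5+1 = 6
  4+1 = 5
  1+0 = 1

0o1566071534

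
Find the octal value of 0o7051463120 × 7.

0o61443146060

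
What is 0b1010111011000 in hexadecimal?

Group the bits into nibbles: 0001 0101 1101 1000 → 15D8.

0x15D8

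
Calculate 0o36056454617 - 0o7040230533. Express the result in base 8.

0o27016224064

Subtract column by column in base 8:
  7-3 → 4
  1-3 → 6 (borrow)
  6-5-1 → 0
  4-0 → 4
  5-3 → 2
  4-2 → 2
  6-0 → 6
  5-4 → 1
  0-0 → 0
  6-7 → 7 (borrow)
  3-0-1 → 2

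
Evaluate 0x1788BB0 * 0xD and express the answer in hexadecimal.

Multiply each base-16 digit by 13, carrying:
  0×13 = 0 → write 0
  B×13 = 143 → write F carry 8
  B×13+8 = 151 → write 7 carry 9
  8×13+9 = 113 → write 1 carry 7
  8×13+7 = 111 → write F carry 6
  7×13+6 = 97 → write 1 carry 6
  1×13+6 = 19 → write 3 carry 1
  remaining carry: 1

0x131F17F0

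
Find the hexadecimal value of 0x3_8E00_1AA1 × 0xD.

Multiply each base-16 digit by 13, carrying:
  1×13 = 13 → write D
  A×13 = 130 → write 2 carry 8
  A×13+8 = 138 → write A carry 8
  1×13+8 = 21 → write 5 carry 1
  0×13+1 = 1 → write 1
  0×13 = 0 → write 0
  E×13 = 182 → write 6 carry 11
  8×13+11 = 115 → write 3 carry 7
  3×13+7 = 46 → write E carry 2
  remaining carry: 2

0x2E36015A2D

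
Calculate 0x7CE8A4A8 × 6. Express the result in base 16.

Multiply each base-16 digit by 6, carrying:
  8×6 = 48 → write 0 carry 3
  A×6+3 = 63 → write F carry 3
  4×6+3 = 27 → write B carry 1
  A×6+1 = 61 → write D carry 3
  8×6+3 = 51 → write 3 carry 3
  E×6+3 = 87 → write 7 carry 5
  C×6+5 = 77 → write D carry 4
  7×6+4 = 46 → write E carry 2
  remaining carry: 2

0x2ED73DBF0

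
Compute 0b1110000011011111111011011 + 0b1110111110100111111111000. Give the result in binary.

0b11101000010000111111010011

Add column by column in base 2, right to left:
  1+0 = 1
  1+0 = 1
  0+0 = 0
  1+1 = 0 carry 1
  1+1+1 = 1 carry 1
  0+1+1 = 0 carry 1
  1+1+1 = 1 carry 1
  1+1+1 = 1 carry 1
  1+1+1 = 1 carry 1
  1+1+1 = 1 carry 1
  1+1+1 = 1 carry 1
  1+1+1 = 1 carry 1
  1+0+1 = 0 carry 1
  1+0+1 = 0 carry 1
  0+1+1 = 0 carry 1
  1+0+1 = 0 carry 1
  1+1+1 = 1 carry 1
  0+1+1 = 0 carry 1
  0+1+1 = 0 carry 1
  0+1+1 = 0 carry 1
  0+1+1 = 0 carry 1
  0+0+1 = 1
  1+1 = 0 carry 1
  1+1+1 = 1 carry 1
  1+1+1 = 1 carry 1
  final carry 1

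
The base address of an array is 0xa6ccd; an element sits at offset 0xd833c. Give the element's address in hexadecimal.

Add column by column in base 16, right to left:
  d+c = 9 carry 1
  c+3+1 = 0 carry 1
  c+3+1 = 0 carry 1
  6+8+1 = f
  a+d = 7 carry 1
  final carry 1

0x17f009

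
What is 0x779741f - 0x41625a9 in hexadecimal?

Subtract column by column in base 16:
  f-9 → 6
  1-a → 7 (borrow)
  4-5-1 → e (borrow)
  7-2-1 → 4
  9-6 → 3
  7-1 → 6
  7-4 → 3

0x3634e76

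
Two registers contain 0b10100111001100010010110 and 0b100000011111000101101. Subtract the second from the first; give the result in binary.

Subtract column by column in base 2:
  0-1 → 1 (borrow)
  1-0-1 → 0
  1-1 → 0
  0-1 → 1 (borrow)
  1-0-1 → 0
  0-1 → 1 (borrow)
  0-0-1 → 1 (borrow)
  1-0-1 → 0
  0-0 → 0
  0-1 → 1 (borrow)
  0-1-1 → 0 (borrow)
  1-1-1 → 1 (borrow)
  1-1-1 → 1 (borrow)
  0-1-1 → 0 (borrow)
  0-0-1 → 1 (borrow)
  1-0-1 → 0
  1-0 → 1
  1-0 → 1
  0-0 → 0
  0-0 → 0
  1-1 → 0
  0-0 → 0
  1-0 → 1

0b10000110101101001101001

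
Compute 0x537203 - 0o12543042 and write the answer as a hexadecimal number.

0x28abe1

0o12543042 = 0x2ac622 in hexadecimal.
Subtract column by column in base 16:
  3-2 → 1
  0-2 → e (borrow)
  2-6-1 → b (borrow)
  7-c-1 → a (borrow)
  3-a-1 → 8 (borrow)
  5-2-1 → 2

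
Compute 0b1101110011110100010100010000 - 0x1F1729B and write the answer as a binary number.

0b1011110111011101001001110101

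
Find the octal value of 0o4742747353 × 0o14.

0o73243331404

Multiply each base-8 digit by 12, carrying:
  3×12 = 36 → write 4 carry 4
  5×12+4 = 64 → write 0 carry 8
  3×12+8 = 44 → write 4 carry 5
  7×12+5 = 89 → write 1 carry 11
  4×12+11 = 59 → write 3 carry 7
  7×12+7 = 91 → write 3 carry 11
  2×12+11 = 35 → write 3 carry 4
  4×12+4 = 52 → write 4 carry 6
  7×12+6 = 90 → write 2 carry 11
  4×12+11 = 59 → write 3 carry 7
  remaining carry: 7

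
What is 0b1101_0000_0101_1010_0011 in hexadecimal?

0xD05A3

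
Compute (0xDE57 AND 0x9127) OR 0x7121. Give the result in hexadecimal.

0xDE57 AND 0x9127 = 0x9007.
Then OR with 0x7121.

0xF127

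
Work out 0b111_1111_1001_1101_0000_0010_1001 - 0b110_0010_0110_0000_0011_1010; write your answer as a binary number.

0b111100101110110111111101111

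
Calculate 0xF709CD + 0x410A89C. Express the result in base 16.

0x507B269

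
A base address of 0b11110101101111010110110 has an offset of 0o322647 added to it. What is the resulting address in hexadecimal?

0x7C845D

0b11110101101111010110110 = 0x7ADEB6 in hexadecimal.
0o322647 = 0x1A5A7 in hexadecimal.
Add column by column in base 16, right to left:
  6+7 = D
  B+A = 5 carry 1
  E+5+1 = 4 carry 1
  D+A+1 = 8 carry 1
  A+1+1 = C
  7+0 = 7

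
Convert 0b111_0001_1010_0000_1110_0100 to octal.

Group the bits in threes: 011 100 011 010 000 011 100 100 → 34320344.

0o34320344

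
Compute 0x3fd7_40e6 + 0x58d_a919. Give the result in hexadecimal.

Add column by column in base 16, right to left:
  6+9 = f
  e+1 = f
  0+9 = 9
  4+a = e
  7+d = 4 carry 1
  d+8+1 = 6 carry 1
  f+5+1 = 5 carry 1
  3+0+1 = 4

0x4564e9ff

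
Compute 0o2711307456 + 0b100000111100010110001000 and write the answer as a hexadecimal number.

0o2711307456 = 0x17258f2e in hexadecimal.
0b100000111100010110001000 = 0x83c588 in hexadecimal.
Add column by column in base 16, right to left:
  e+8 = 6 carry 1
  2+8+1 = b
  f+5 = 4 carry 1
  8+c+1 = 5 carry 1
  5+3+1 = 9
  2+8 = a
  7+0 = 7
  1+0 = 1

0x17a954b6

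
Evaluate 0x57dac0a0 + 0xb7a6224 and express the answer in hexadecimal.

0x635522c4

Add column by column in base 16, right to left:
  0+4 = 4
  a+2 = c
  0+2 = 2
  c+6 = 2 carry 1
  a+a+1 = 5 carry 1
  d+7+1 = 5 carry 1
  7+b+1 = 3 carry 1
  5+0+1 = 6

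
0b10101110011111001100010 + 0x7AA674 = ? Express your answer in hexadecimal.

0xD1E4D6

0b10101110011111001100010 = 0x573E62 in hexadecimal.
Add column by column in base 16, right to left:
  2+4 = 6
  6+7 = D
  E+6 = 4 carry 1
  3+A+1 = E
  7+A = 1 carry 1
  5+7+1 = D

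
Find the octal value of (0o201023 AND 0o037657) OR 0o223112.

0o223113

0o201023 AND 0o037657 = 0o001003.
Then OR with 0o223112.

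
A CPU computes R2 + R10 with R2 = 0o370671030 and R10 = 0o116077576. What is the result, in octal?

0o506770626

Add column by column in base 8, right to left:
  0+6 = 6
  3+7 = 2 carry 1
  0+5+1 = 6
  1+7 = 0 carry 1
  7+7+1 = 7 carry 1
  6+0+1 = 7
  0+6 = 6
  7+1 = 0 carry 1
  3+1+1 = 5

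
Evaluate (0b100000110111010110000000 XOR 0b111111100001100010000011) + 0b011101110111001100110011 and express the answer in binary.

First 0b100000110111010110000000 XOR 0b111111100001100010000011 = 0b011111010110110100000011.
Add column by column in base 2, right to left:
  1+1 = 0 carry 1
  1+1+1 = 1 carry 1
  0+0+1 = 1
  0+0 = 0
  0+1 = 1
  0+1 = 1
  0+0 = 0
  0+0 = 0
  1+1 = 0 carry 1
  0+1+1 = 0 carry 1
  1+0+1 = 0 carry 1
  1+0+1 = 0 carry 1
  0+1+1 = 0 carry 1
  1+1+1 = 1 carry 1
  1+1+1 = 1 carry 1
  0+0+1 = 1
  1+1 = 0 carry 1
  0+1+1 = 0 carry 1
  1+1+1 = 1 carry 1
  1+0+1 = 0 carry 1
  1+1+1 = 1 carry 1
  1+1+1 = 1 carry 1
  1+1+1 = 1 carry 1
  final carry 1

0b111101001110000000110110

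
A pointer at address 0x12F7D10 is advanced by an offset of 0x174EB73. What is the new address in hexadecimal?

0x2A46883

Add column by column in base 16, right to left:
  0+3 = 3
  1+7 = 8
  D+B = 8 carry 1
  7+E+1 = 6 carry 1
  F+4+1 = 4 carry 1
  2+7+1 = A
  1+1 = 2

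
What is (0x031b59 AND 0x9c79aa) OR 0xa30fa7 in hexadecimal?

0xa31faf

0x031b59 AND 0x9c79aa = 0x001908.
Then OR with 0xa30fa7.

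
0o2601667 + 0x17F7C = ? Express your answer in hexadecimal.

0o2601667 = 0xB03B7 in hexadecimal.
Add column by column in base 16, right to left:
  7+C = 3 carry 1
  B+7+1 = 3 carry 1
  3+F+1 = 3 carry 1
  0+7+1 = 8
  B+1 = C

0xC8333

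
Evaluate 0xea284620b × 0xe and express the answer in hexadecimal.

0xcce33d5c9a

Multiply each base-16 digit by 14, carrying:
  b×14 = 154 → write a carry 9
  0×14+9 = 9 → write 9
  2×14 = 28 → write c carry 1
  6×14+1 = 85 → write 5 carry 5
  4×14+5 = 61 → write d carry 3
  8×14+3 = 115 → write 3 carry 7
  2×14+7 = 35 → write 3 carry 2
  a×14+2 = 142 → write e carry 8
  e×14+8 = 204 → write c carry 12
  remaining carry: c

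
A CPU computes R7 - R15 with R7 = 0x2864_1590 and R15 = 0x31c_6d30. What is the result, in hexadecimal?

0x2547a860

Subtract column by column in base 16:
  0-0 → 0
  9-3 → 6
  5-d → 8 (borrow)
  1-6-1 → a (borrow)
  4-c-1 → 7 (borrow)
  6-1-1 → 4
  8-3 → 5
  2-0 → 2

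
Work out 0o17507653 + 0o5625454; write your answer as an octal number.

0o25335327

Add column by column in base 8, right to left:
  3+4 = 7
  5+5 = 2 carry 1
  6+4+1 = 3 carry 1
  7+5+1 = 5 carry 1
  0+2+1 = 3
  5+6 = 3 carry 1
  7+5+1 = 5 carry 1
  1+0+1 = 2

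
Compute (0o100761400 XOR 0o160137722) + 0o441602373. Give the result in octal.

0o522460715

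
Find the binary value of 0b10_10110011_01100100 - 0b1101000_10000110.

0b100100101011011110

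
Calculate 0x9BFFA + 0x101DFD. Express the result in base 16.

Add column by column in base 16, right to left:
  A+D = 7 carry 1
  F+F+1 = F carry 1
  F+D+1 = D carry 1
  B+1+1 = D
  9+0 = 9
  0+1 = 1

0x19DDF7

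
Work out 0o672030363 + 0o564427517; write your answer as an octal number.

Add column by column in base 8, right to left:
  3+7 = 2 carry 1
  6+1+1 = 0 carry 1
  3+5+1 = 1 carry 1
  0+7+1 = 0 carry 1
  3+2+1 = 6
  0+4 = 4
  2+4 = 6
  7+6 = 5 carry 1
  6+5+1 = 4 carry 1
  final carry 1

0o1456460102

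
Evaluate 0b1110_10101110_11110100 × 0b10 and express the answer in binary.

0b111010101110111101000

Multiply each base-2 digit by 2, carrying:
  0×2 = 0 → write 0
  0×2 = 0 → write 0
  1×2 = 2 → write 0 carry 1
  0×2+1 = 1 → write 1
  1×2 = 2 → write 0 carry 1
  1×2+1 = 3 → write 1 carry 1
  1×2+1 = 3 → write 1 carry 1
  1×2+1 = 3 → write 1 carry 1
  0×2+1 = 1 → write 1
  1×2 = 2 → write 0 carry 1
  1×2+1 = 3 → write 1 carry 1
  1×2+1 = 3 → write 1 carry 1
  0×2+1 = 1 → write 1
  1×2 = 2 → write 0 carry 1
  0×2+1 = 1 → write 1
  1×2 = 2 → write 0 carry 1
  0×2+1 = 1 → write 1
  1×2 = 2 → write 0 carry 1
  1×2+1 = 3 → write 1 carry 1
  1×2+1 = 3 → write 1 carry 1
  remaining carry: 1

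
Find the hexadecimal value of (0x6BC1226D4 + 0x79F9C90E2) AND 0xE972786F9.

Add column by column in base 16, right to left:
  4+2 = 6
  D+E = B carry 1
  6+0+1 = 7
  2+9 = B
  2+C = E
  1+9 = A
  C+F = B carry 1
  B+9+1 = 5 carry 1
  6+7+1 = E
Sum = 0xE5BAEB7B6; now AND with 0xE972786F9:
  E&E=E, 5&9=1, B&7=3, A&2=2, E&7=6, B&8=8, 7&6=6, B&F=B, 6&9=0

0xE132686B0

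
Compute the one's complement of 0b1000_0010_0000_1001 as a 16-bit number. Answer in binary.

Invert each bit: 1000001000001001 → 0111110111110110.

0b0111110111110110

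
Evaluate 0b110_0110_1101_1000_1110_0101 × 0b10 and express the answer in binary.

0b110011011011000111001010

Multiply each base-2 digit by 2, carrying:
  1×2 = 2 → write 0 carry 1
  0×2+1 = 1 → write 1
  1×2 = 2 → write 0 carry 1
  0×2+1 = 1 → write 1
  0×2 = 0 → write 0
  1×2 = 2 → write 0 carry 1
  1×2+1 = 3 → write 1 carry 1
  1×2+1 = 3 → write 1 carry 1
  0×2+1 = 1 → write 1
  0×2 = 0 → write 0
  0×2 = 0 → write 0
  1×2 = 2 → write 0 carry 1
  1×2+1 = 3 → write 1 carry 1
  0×2+1 = 1 → write 1
  1×2 = 2 → write 0 carry 1
  1×2+1 = 3 → write 1 carry 1
  0×2+1 = 1 → write 1
  1×2 = 2 → write 0 carry 1
  1×2+1 = 3 → write 1 carry 1
  0×2+1 = 1 → write 1
  0×2 = 0 → write 0
  1×2 = 2 → write 0 carry 1
  1×2+1 = 3 → write 1 carry 1
  remaining carry: 1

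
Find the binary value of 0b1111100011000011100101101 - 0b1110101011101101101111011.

0b110111010101110110010

Subtract column by column in base 2:
  1-1 → 0
  0-1 → 1 (borrow)
  1-0-1 → 0
  1-1 → 0
  0-1 → 1 (borrow)
  1-1-1 → 1 (borrow)
  0-1-1 → 0 (borrow)
  0-0-1 → 1 (borrow)
  1-1-1 → 1 (borrow)
  1-1-1 → 1 (borrow)
  1-0-1 → 0
  0-1 → 1 (borrow)
  0-1-1 → 0 (borrow)
  0-0-1 → 1 (borrow)
  0-1-1 → 0 (borrow)
  1-1-1 → 1 (borrow)
  1-1-1 → 1 (borrow)
  0-0-1 → 1 (borrow)
  0-1-1 → 0 (borrow)
  0-0-1 → 1 (borrow)
  1-1-1 → 1 (borrow)
  1-0-1 → 0
  1-1 → 0
  1-1 → 0
  1-1 → 0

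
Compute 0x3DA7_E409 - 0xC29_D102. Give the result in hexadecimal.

Subtract column by column in base 16:
  9-2 → 7
  0-0 → 0
  4-1 → 3
  E-D → 1
  7-9 → E (borrow)
  A-2-1 → 7
  D-C → 1
  3-0 → 3

0x317E1307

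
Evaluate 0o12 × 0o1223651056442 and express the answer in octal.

0o14706232721524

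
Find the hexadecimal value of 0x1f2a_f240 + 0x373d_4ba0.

0x56683de0

Add column by column in base 16, right to left:
  0+0 = 0
  4+a = e
  2+b = d
  f+4 = 3 carry 1
  a+d+1 = 8 carry 1
  2+3+1 = 6
  f+7 = 6 carry 1
  1+3+1 = 5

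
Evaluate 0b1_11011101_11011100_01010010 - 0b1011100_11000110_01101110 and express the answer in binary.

0b1100000010001010111100100

Subtract column by column in base 2:
  0-0 → 0
  1-1 → 0
  0-1 → 1 (borrow)
  0-1-1 → 0 (borrow)
  1-0-1 → 0
  0-1 → 1 (borrow)
  1-1-1 → 1 (borrow)
  0-0-1 → 1 (borrow)
  0-0-1 → 1 (borrow)
  0-1-1 → 0 (borrow)
  1-1-1 → 1 (borrow)
  1-0-1 → 0
  1-0 → 1
  0-0 → 0
  1-1 → 0
  1-1 → 0
  1-0 → 1
  0-0 → 0
  1-1 → 0
  1-1 → 0
  1-1 → 0
  0-0 → 0
  1-1 → 0
  1-0 → 1
  1-0 → 1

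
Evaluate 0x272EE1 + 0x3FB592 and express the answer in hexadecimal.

Add column by column in base 16, right to left:
  1+2 = 3
  E+9 = 7 carry 1
  E+5+1 = 4 carry 1
  2+B+1 = E
  7+F = 6 carry 1
  2+3+1 = 6

0x66E473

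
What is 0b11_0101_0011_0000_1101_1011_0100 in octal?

0o324606664

Group the bits in threes: 011 010 100 110 000 110 110 110 100 → 324606664.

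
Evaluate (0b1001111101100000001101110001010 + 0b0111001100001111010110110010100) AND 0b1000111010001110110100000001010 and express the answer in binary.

Add column by column in base 2, right to left:
  0+0 = 0
  1+0 = 1
  0+1 = 1
  1+0 = 1
  0+1 = 1
  0+0 = 0
  0+0 = 0
  1+1 = 0 carry 1
  1+1+1 = 1 carry 1
  1+0+1 = 0 carry 1
  0+1+1 = 0 carry 1
  1+1+1 = 1 carry 1
  1+0+1 = 0 carry 1
  0+1+1 = 0 carry 1
  0+0+1 = 1
  0+1 = 1
  0+1 = 1
  0+1 = 1
  0+1 = 1
  0+0 = 0
  1+0 = 1
  1+0 = 1
  0+0 = 0
  1+1 = 0 carry 1
  1+1+1 = 1 carry 1
  1+0+1 = 0 carry 1
  1+0+1 = 0 carry 1
  1+1+1 = 1 carry 1
  0+1+1 = 0 carry 1
  0+1+1 = 0 carry 1
  1+0+1 = 0 carry 1
  final carry 1
Sum = 0b10001001001101111100100100011110; now AND with 0b1000111010001110110100000001010:
  10001001001101111100100100011110
& 01000111010001110110100000001010
= 00000001000001110100100000001010

0b1000001110100100000001010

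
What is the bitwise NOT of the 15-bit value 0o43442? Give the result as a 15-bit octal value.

Each oct digit d becomes 7−d:
  4→3, 3→4, 4→3, 4→3, 2→5

0o34335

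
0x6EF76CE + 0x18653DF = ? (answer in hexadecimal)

Add column by column in base 16, right to left:
  E+F = D carry 1
  C+D+1 = A carry 1
  6+3+1 = A
  7+5 = C
  F+6 = 5 carry 1
  E+8+1 = 7 carry 1
  6+1+1 = 8

0x875CAAD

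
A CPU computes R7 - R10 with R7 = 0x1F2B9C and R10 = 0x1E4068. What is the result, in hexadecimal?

0xEB34

Subtract column by column in base 16:
  C-8 → 4
  9-6 → 3
  B-0 → B
  2-4 → E (borrow)
  F-E-1 → 0
  1-1 → 0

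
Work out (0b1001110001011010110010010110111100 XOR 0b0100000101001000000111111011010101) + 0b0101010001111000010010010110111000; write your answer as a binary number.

0b10011000110001011001000000100100001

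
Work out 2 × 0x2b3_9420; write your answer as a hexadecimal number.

0x5672840

Multiply each base-16 digit by 2, carrying:
  0×2 = 0 → write 0
  2×2 = 4 → write 4
  4×2 = 8 → write 8
  9×2 = 18 → write 2 carry 1
  3×2+1 = 7 → write 7
  b×2 = 22 → write 6 carry 1
  2×2+1 = 5 → write 5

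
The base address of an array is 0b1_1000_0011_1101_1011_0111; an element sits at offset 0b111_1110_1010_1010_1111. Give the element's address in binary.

Add column by column in base 2, right to left:
  1+1 = 0 carry 1
  1+1+1 = 1 carry 1
  1+1+1 = 1 carry 1
  0+1+1 = 0 carry 1
  1+0+1 = 0 carry 1
  1+1+1 = 1 carry 1
  0+0+1 = 1
  1+1 = 0 carry 1
  1+0+1 = 0 carry 1
  0+1+1 = 0 carry 1
  1+0+1 = 0 carry 1
  1+1+1 = 1 carry 1
  1+0+1 = 0 carry 1
  1+1+1 = 1 carry 1
  0+1+1 = 0 carry 1
  0+1+1 = 0 carry 1
  0+1+1 = 0 carry 1
  0+1+1 = 0 carry 1
  0+1+1 = 0 carry 1
  1+0+1 = 0 carry 1
  1+0+1 = 0 carry 1
  final carry 1

0b1000000010100001100110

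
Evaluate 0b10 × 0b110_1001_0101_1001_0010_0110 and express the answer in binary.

Multiply each base-2 digit by 2, carrying:
  0×2 = 0 → write 0
  1×2 = 2 → write 0 carry 1
  1×2+1 = 3 → write 1 carry 1
  0×2+1 = 1 → write 1
  0×2 = 0 → write 0
  1×2 = 2 → write 0 carry 1
  0×2+1 = 1 → write 1
  0×2 = 0 → write 0
  1×2 = 2 → write 0 carry 1
  0×2+1 = 1 → write 1
  0×2 = 0 → write 0
  1×2 = 2 → write 0 carry 1
  1×2+1 = 3 → write 1 carry 1
  0×2+1 = 1 → write 1
  1×2 = 2 → write 0 carry 1
  0×2+1 = 1 → write 1
  1×2 = 2 → write 0 carry 1
  0×2+1 = 1 → write 1
  0×2 = 0 → write 0
  1×2 = 2 → write 0 carry 1
  0×2+1 = 1 → write 1
  1×2 = 2 → write 0 carry 1
  1×2+1 = 3 → write 1 carry 1
  remaining carry: 1

0b110100101011001001001100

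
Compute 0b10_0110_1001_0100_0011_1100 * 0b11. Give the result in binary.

0b11100111011110010110100

Multiply each base-2 digit by 3, carrying:
  0×3 = 0 → write 0
  0×3 = 0 → write 0
  1×3 = 3 → write 1 carry 1
  1×3+1 = 4 → write 0 carry 2
  1×3+2 = 5 → write 1 carry 2
  1×3+2 = 5 → write 1 carry 2
  0×3+2 = 2 → write 0 carry 1
  0×3+1 = 1 → write 1
  0×3 = 0 → write 0
  0×3 = 0 → write 0
  1×3 = 3 → write 1 carry 1
  0×3+1 = 1 → write 1
  1×3 = 3 → write 1 carry 1
  0×3+1 = 1 → write 1
  0×3 = 0 → write 0
  1×3 = 3 → write 1 carry 1
  0×3+1 = 1 → write 1
  1×3 = 3 → write 1 carry 1
  1×3+1 = 4 → write 0 carry 2
  0×3+2 = 2 → write 0 carry 1
  0×3+1 = 1 → write 1
  1×3 = 3 → write 1 carry 1
  remaining carry: 1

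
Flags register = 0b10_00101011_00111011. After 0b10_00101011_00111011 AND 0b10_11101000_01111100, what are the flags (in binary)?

AND bit by bit (1 only where both bits are 1):
  100010101100111011
& 101110100001111100
= 100010100000111000

0b100010100000111000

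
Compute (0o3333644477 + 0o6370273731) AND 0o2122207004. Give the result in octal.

0o120000000

Add column by column in base 8, right to left:
  7+1 = 0 carry 1
  7+3+1 = 3 carry 1
  4+7+1 = 4 carry 1
  4+3+1 = 0 carry 1
  4+7+1 = 4 carry 1
  6+2+1 = 1 carry 1
  3+0+1 = 4
  3+7 = 2 carry 1
  3+3+1 = 7
  3+6 = 1 carry 1
  final carry 1
Sum = 0o11724140430; now AND with 0o2122207004:
  1&0=0, 1&2=0, 7&1=1, 2&2=2, 4&2=0, 1&2=0, 4&0=0, 0&7=0, 4&0=0, 3&0=0, 0&4=0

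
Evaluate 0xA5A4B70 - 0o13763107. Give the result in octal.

0o1212462451

0xA5A4B70 = 0o1226445560 in octal.
Subtract column by column in base 8:
  0-7 → 1 (borrow)
  6-0-1 → 5
  5-1 → 4
  5-3 → 2
  4-6 → 6 (borrow)
  4-7-1 → 4 (borrow)
  6-3-1 → 2
  2-1 → 1
  2-0 → 2
  1-0 → 1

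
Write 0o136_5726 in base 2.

Each octal digit is 3 bits: 1=001 3=011 6=110 5=101 7=111 2=010 6=110.

0b1011110101111010110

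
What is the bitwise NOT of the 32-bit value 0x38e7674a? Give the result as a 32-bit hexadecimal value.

0xc71898b5

Each hex digit d becomes f−d:
  3→c, 8→7, e→1, 7→8, 6→9, 7→8, 4→b, a→5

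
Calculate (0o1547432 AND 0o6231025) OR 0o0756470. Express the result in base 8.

0o757470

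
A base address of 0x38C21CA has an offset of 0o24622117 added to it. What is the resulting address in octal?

0o367643031

0x38C21CA = 0o343020712 in octal.
Add column by column in base 8, right to left:
  2+7 = 1 carry 1
  1+1+1 = 3
  7+1 = 0 carry 1
  0+2+1 = 3
  2+2 = 4
  0+6 = 6
  3+4 = 7
  4+2 = 6
  3+0 = 3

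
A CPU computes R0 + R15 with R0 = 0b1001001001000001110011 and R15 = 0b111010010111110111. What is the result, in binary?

Add column by column in base 2, right to left:
  1+1 = 0 carry 1
  1+1+1 = 1 carry 1
  0+1+1 = 0 carry 1
  0+0+1 = 1
  1+1 = 0 carry 1
  1+1+1 = 1 carry 1
  1+1+1 = 1 carry 1
  0+1+1 = 0 carry 1
  0+1+1 = 0 carry 1
  0+0+1 = 1
  0+1 = 1
  0+0 = 0
  1+0 = 1
  0+1 = 1
  0+0 = 0
  1+1 = 0 carry 1
  0+1+1 = 0 carry 1
  0+1+1 = 0 carry 1
  1+0+1 = 0 carry 1
  0+0+1 = 1
  0+0 = 0
  1+0 = 1

0b1010000011011001101010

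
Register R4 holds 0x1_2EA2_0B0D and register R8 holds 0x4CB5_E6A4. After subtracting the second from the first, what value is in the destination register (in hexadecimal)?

0xE1EC2469

Subtract column by column in base 16:
  D-4 → 9
  0-A → 6 (borrow)
  B-6-1 → 4
  0-E → 2 (borrow)
  2-5-1 → C (borrow)
  A-B-1 → E (borrow)
  E-C-1 → 1
  2-4 → E (borrow)
  1-0-1 → 0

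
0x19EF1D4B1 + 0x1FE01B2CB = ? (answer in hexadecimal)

Add column by column in base 16, right to left:
  1+B = C
  B+C = 7 carry 1
  4+2+1 = 7
  D+B = 8 carry 1
  1+1+1 = 3
  F+0 = F
  E+E = C carry 1
  9+F+1 = 9 carry 1
  1+1+1 = 3

0x39CF3877C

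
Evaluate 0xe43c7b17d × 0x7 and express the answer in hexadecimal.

0x63da75da6b

Multiply each base-16 digit by 7, carrying:
  d×7 = 91 → write b carry 5
  7×7+5 = 54 → write 6 carry 3
  1×7+3 = 10 → write a
  b×7 = 77 → write d carry 4
  7×7+4 = 53 → write 5 carry 3
  c×7+3 = 87 → write 7 carry 5
  3×7+5 = 26 → write a carry 1
  4×7+1 = 29 → write d carry 1
  e×7+1 = 99 → write 3 carry 6
  remaining carry: 6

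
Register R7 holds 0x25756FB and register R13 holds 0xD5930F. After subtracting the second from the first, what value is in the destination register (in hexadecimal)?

0x181C3EC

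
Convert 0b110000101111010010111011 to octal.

0o60572273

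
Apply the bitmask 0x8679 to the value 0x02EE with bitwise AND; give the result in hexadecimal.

0x0268

AND each hex digit independently (no carries):
  0&8=0, 2&6=2, E&7=6, E&9=8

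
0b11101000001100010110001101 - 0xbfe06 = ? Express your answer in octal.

0o345143607

0b11101000001100010110001101 = 0o350142615 in octal.
0xbfe06 = 0o2777006 in octal.
Subtract column by column in base 8:
  5-6 → 7 (borrow)
  1-0-1 → 0
  6-0 → 6
  2-7 → 3 (borrow)
  4-7-1 → 4 (borrow)
  1-7-1 → 1 (borrow)
  0-2-1 → 5 (borrow)
  5-0-1 → 4
  3-0 → 3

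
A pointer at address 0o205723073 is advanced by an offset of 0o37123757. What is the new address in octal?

Add column by column in base 8, right to left:
  3+7 = 2 carry 1
  7+5+1 = 5 carry 1
  0+7+1 = 0 carry 1
  3+3+1 = 7
  2+2 = 4
  7+1 = 0 carry 1
  5+7+1 = 5 carry 1
  0+3+1 = 4
  2+0 = 2

0o245047052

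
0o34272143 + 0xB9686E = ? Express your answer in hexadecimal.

0x12ADCD1

0o34272143 = 0x717463 in hexadecimal.
Add column by column in base 16, right to left:
  3+E = 1 carry 1
  6+6+1 = D
  4+8 = C
  7+6 = D
  1+9 = A
  7+B = 2 carry 1
  final carry 1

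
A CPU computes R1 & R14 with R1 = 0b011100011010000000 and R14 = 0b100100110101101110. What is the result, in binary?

0b000100010000000000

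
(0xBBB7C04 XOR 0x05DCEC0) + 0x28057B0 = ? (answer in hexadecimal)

0xE670A74

First 0xBBB7C04 XOR 0x05DCEC0 = 0xBE6B2C4.
Add column by column in base 16, right to left:
  4+0 = 4
  C+B = 7 carry 1
  2+7+1 = A
  B+5 = 0 carry 1
  6+0+1 = 7
  E+8 = 6 carry 1
  B+2+1 = E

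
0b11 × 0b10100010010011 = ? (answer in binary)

Multiply each base-2 digit by 3, carrying:
  1×3 = 3 → write 1 carry 1
  1×3+1 = 4 → write 0 carry 2
  0×3+2 = 2 → write 0 carry 1
  0×3+1 = 1 → write 1
  1×3 = 3 → write 1 carry 1
  0×3+1 = 1 → write 1
  0×3 = 0 → write 0
  1×3 = 3 → write 1 carry 1
  0×3+1 = 1 → write 1
  0×3 = 0 → write 0
  0×3 = 0 → write 0
  1×3 = 3 → write 1 carry 1
  0×3+1 = 1 → write 1
  1×3 = 3 → write 1 carry 1
  remaining carry: 1

0b111100110111001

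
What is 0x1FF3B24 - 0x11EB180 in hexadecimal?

0xE089A4

Subtract column by column in base 16:
  4-0 → 4
  2-8 → A (borrow)
  B-1-1 → 9
  3-B → 8 (borrow)
  F-E-1 → 0
  F-1 → E
  1-1 → 0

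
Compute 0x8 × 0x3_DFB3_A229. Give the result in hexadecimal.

0x1EFD9D1148

Multiply each base-16 digit by 8, carrying:
  9×8 = 72 → write 8 carry 4
  2×8+4 = 20 → write 4 carry 1
  2×8+1 = 17 → write 1 carry 1
  A×8+1 = 81 → write 1 carry 5
  3×8+5 = 29 → write D carry 1
  B×8+1 = 89 → write 9 carry 5
  F×8+5 = 125 → write D carry 7
  D×8+7 = 111 → write F carry 6
  3×8+6 = 30 → write E carry 1
  remaining carry: 1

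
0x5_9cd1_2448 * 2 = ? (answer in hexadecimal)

0xb39a24890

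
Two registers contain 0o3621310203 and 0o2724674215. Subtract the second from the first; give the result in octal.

Subtract column by column in base 8:
  3-5 → 6 (borrow)
  0-1-1 → 6 (borrow)
  2-2-1 → 7 (borrow)
  0-4-1 → 3 (borrow)
  1-7-1 → 1 (borrow)
  3-6-1 → 4 (borrow)
  1-4-1 → 4 (borrow)
  2-2-1 → 7 (borrow)
  6-7-1 → 6 (borrow)
  3-2-1 → 0

0o674413766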